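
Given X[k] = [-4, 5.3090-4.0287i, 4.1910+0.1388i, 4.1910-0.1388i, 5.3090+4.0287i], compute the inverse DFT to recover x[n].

x[n] = (1/5) Σ(k=0 to 4) X[k] · e^(2πikn/5)

Computing each x[n]:
x[0] = 3
x[1] = 0
x[2] = -1
x[3] = -3
x[4] = -3

x = [3, 0, -1, -3, -3]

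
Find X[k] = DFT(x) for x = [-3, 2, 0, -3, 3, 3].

X[k] = Σ(n=0 to 5) x[n] · ω_6^(nk)
where ω_6 = e^(-2πi/6)

Computing each X[k]:
X[0] = 2
X[1] = 1.0000+3.4641i
X[2] = -10.0000-1.7321i
X[3] = -2
X[4] = -10.0000+1.7321i
X[5] = 1.0000-3.4641i

X = [2, 1.0000+3.4641i, -10.0000-1.7321i, -2, -10.0000+1.7321i, 1.0000-3.4641i]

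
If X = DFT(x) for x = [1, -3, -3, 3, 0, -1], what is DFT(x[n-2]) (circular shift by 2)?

Time shift by 2: X_shifted[k] = ω_6^(2k) · X[k]
Shifted x = [0, -1, 1, -3, -3, 3]

DFT(x[n-2]) = [-3, 5, -3.0000+6.9282i, -1, -3.0000-6.9282i, 5]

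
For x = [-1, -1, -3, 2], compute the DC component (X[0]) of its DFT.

X[0] = Σ(n=0 to 3) x[n] · ω_4^0 = Σ x[n]
= (-1) + (-1) + (-3) + (2)

X[0] = -3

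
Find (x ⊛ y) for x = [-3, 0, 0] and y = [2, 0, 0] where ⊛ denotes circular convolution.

(x ⊛ y)[n] = Σ(m=0 to 2) x[m] · y[(n-m) mod 3]

Computing each output sample:
(x ⊛ y)[0] = -6
(x ⊛ y)[1] = 0
(x ⊛ y)[2] = 0

x ⊛ y = [-6, 0, 0]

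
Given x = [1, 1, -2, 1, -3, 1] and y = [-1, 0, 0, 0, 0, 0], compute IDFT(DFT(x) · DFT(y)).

(x ⊛ y)[n] = Σ(m=0 to 5) x[m] · y[(n-m) mod 6]

Computing each output sample:
(x ⊛ y)[0] = -1
(x ⊛ y)[1] = -1
(x ⊛ y)[2] = 2
(x ⊛ y)[3] = -1
(x ⊛ y)[4] = 3
(x ⊛ y)[5] = -1

x ⊛ y = [-1, -1, 2, -1, 3, -1]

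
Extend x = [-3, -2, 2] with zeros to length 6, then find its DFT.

Original 3-point DFT: [-3, -3.0000+3.4641i, -3.0000-3.4641i]
Zero-padded 6-point DFT provides frequency interpolation.

DFT_6([x, 0, ...]) = [-3, -5, -3.0000+3.4641i, 1, -3.0000-3.4641i, -5]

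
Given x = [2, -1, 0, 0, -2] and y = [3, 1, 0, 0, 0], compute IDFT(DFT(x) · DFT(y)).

(x ⊛ y)[n] = Σ(m=0 to 4) x[m] · y[(n-m) mod 5]

Computing each output sample:
(x ⊛ y)[0] = 4
(x ⊛ y)[1] = -1
(x ⊛ y)[2] = -1
(x ⊛ y)[3] = 0
(x ⊛ y)[4] = -6

x ⊛ y = [4, -1, -1, 0, -6]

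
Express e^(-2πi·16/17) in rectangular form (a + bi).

ω_17^16 = e^(-2πi·16/17)
= cos(-2π·16/17) + i·sin(-2π·16/17)
= cos(-32π/17) + i·sin(-32π/17)

ω_17^16 = cos(-32π/17) + i·sin(-32π/17) = 0.9325+0.3612i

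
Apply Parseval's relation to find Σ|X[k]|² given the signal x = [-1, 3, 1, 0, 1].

Parseval: Σ|x[n]|² = (1/N)Σ|X[k]|², so Σ|X[k]|² = N·Σ|x[n]|² = 5·12.0000

Σ|X[k]|² = N·Σ|x[n]|² = 5·12.0000 = 60.0000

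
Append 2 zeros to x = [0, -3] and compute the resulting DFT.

Original 2-point DFT: [-3, 3]
Zero-padded 4-point DFT provides frequency interpolation.

DFT_4([x, 0, ...]) = [-3, 3i, 3, -3i]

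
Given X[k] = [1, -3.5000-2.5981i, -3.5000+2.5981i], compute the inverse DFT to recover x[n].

x[n] = (1/3) Σ(k=0 to 2) X[k] · e^(2πikn/3)

Computing each x[n]:
x[0] = -2
x[1] = 3
x[2] = 0

x = [-2, 3, 0]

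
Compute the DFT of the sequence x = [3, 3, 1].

X[k] = Σ(n=0 to 2) x[n] · ω_3^(nk)
where ω_3 = e^(-2πi/3)

Computing each X[k]:
X[0] = 7
X[1] = 1.0000-1.7321i
X[2] = 1.0000+1.7321i

X = [7, 1.0000-1.7321i, 1.0000+1.7321i]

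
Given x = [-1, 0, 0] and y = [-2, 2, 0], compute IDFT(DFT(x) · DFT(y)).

(x ⊛ y)[n] = Σ(m=0 to 2) x[m] · y[(n-m) mod 3]

Computing each output sample:
(x ⊛ y)[0] = 2
(x ⊛ y)[1] = -2
(x ⊛ y)[2] = 0

x ⊛ y = [2, -2, 0]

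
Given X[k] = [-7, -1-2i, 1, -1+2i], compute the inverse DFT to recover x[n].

x[n] = (1/4) Σ(k=0 to 3) X[k] · e^(2πikn/4)

Computing each x[n]:
x[0] = -2
x[1] = -1
x[2] = -1
x[3] = -3

x = [-2, -1, -1, -3]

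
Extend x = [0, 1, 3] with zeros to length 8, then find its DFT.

Original 3-point DFT: [4, -2.0000+1.7321i, -2.0000-1.7321i]
Zero-padded 8-point DFT provides frequency interpolation.

DFT_8([x, 0, ...]) = [4, 0.7071-3.7071i, -3-1i, -0.7071+2.2929i, 2, -0.7071-2.2929i, -3+1i, 0.7071+3.7071i]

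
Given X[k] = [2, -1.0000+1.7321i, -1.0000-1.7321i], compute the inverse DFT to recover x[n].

x[n] = (1/3) Σ(k=0 to 2) X[k] · e^(2πikn/3)

Computing each x[n]:
x[0] = 0
x[1] = 0
x[2] = 2

x = [0, 0, 2]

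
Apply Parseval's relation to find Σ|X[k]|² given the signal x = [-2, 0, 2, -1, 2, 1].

Parseval: Σ|x[n]|² = (1/N)Σ|X[k]|², so Σ|X[k]|² = N·Σ|x[n]|² = 6·14.0000

Σ|X[k]|² = N·Σ|x[n]|² = 6·14.0000 = 84.0000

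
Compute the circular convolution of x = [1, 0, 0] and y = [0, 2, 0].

(x ⊛ y)[n] = Σ(m=0 to 2) x[m] · y[(n-m) mod 3]

Computing each output sample:
(x ⊛ y)[0] = 0
(x ⊛ y)[1] = 2
(x ⊛ y)[2] = 0

x ⊛ y = [0, 2, 0]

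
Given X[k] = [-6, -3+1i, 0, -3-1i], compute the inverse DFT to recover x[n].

x[n] = (1/4) Σ(k=0 to 3) X[k] · e^(2πikn/4)

Computing each x[n]:
x[0] = -3
x[1] = -2
x[2] = 0
x[3] = -1

x = [-3, -2, 0, -1]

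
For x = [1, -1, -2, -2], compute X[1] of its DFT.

X[1] = Σ(n=0 to 3) x[n] · ω_4^(1n) where ω_4 = e^(-2πi/4)
= (1)·ω_4^0 + (-1)·ω_4^1 + (-2)·ω_4^2 + (-2)·ω_4^3

X[1] = 3-1i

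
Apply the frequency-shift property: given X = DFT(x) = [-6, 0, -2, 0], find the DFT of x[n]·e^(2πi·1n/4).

Modulation property: DFT(ω_4^(-1n)·x[n]) = X[(k-1) mod 4], so circularly shift X by 1 positions.

X[k-1] = [0, -6, 0, -2]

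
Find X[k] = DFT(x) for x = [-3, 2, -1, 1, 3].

X[k] = Σ(n=0 to 4) x[n] · ω_5^(nk)
where ω_5 = e^(-2πi/5)

Computing each X[k]:
X[0] = 2
X[1] = -1.4549+2.1266i
X[2] = -7.0451-1.3143i
X[3] = -7.0451+1.3143i
X[4] = -1.4549-2.1266i

X = [2, -1.4549+2.1266i, -7.0451-1.3143i, -7.0451+1.3143i, -1.4549-2.1266i]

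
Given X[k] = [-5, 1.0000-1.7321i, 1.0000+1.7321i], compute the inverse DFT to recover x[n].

x[n] = (1/3) Σ(k=0 to 2) X[k] · e^(2πikn/3)

Computing each x[n]:
x[0] = -1
x[1] = -1
x[2] = -3

x = [-1, -1, -3]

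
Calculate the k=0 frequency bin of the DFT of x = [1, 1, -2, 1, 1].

X[0] = Σ(n=0 to 4) x[n] · ω_5^0 = Σ x[n]
= (1) + (1) + (-2) + (1) + (1)

X[0] = 2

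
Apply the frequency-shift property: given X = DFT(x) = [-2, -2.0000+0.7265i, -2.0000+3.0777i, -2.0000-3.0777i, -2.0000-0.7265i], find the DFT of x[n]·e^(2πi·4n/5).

Modulation property: DFT(ω_5^(-4n)·x[n]) = X[(k-4) mod 5], so circularly shift X by 4 positions.

X[k-4] = [-2.0000+0.7265i, -2.0000+3.0777i, -2.0000-3.0777i, -2.0000-0.7265i, -2]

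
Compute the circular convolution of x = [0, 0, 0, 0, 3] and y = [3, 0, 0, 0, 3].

(x ⊛ y)[n] = Σ(m=0 to 4) x[m] · y[(n-m) mod 5]

Computing each output sample:
(x ⊛ y)[0] = 0
(x ⊛ y)[1] = 0
(x ⊛ y)[2] = 0
(x ⊛ y)[3] = 9
(x ⊛ y)[4] = 9

x ⊛ y = [0, 0, 0, 9, 9]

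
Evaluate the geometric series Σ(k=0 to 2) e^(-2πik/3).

Sum of all nth roots of unity equals 0 for n > 1 (geometric series with r ≠ 1).

0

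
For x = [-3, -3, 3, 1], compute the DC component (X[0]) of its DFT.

X[0] = Σ(n=0 to 3) x[n] · ω_4^0 = Σ x[n]
= (-3) + (-3) + (3) + (1)

X[0] = -2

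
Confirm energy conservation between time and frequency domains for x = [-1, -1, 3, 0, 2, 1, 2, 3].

Time domain:
Σ|x[n]|² = |-1|² + |-1|² + |3|² + |0|² + |2|² + |1|² + |2|² + |3|² = 29.0000

Frequency domain:
(1/8)Σ|X[k]|² = (1/8)(|9|² + |-2.2929+2.5355i|² + |-4+3i|² + |-3.7071+4.5355i|² + |3|² + |-3.7071-4.5355i|² + |-4-3i|² + |-2.2929-2.5355i|²) = (1/8)·232.0000 = 29.0000

Both sides agree, confirming Parseval's theorem.

Σ|x[n]|² = (1/N)Σ|X[k]|² = 29.0000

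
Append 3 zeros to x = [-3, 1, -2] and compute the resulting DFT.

Original 3-point DFT: [-4, -2.5000-2.5981i, -2.5000+2.5981i]
Zero-padded 6-point DFT provides frequency interpolation.

DFT_6([x, 0, ...]) = [-4, -1.5000+0.8660i, -2.5000-2.5981i, -6, -2.5000+2.5981i, -1.5000-0.8660i]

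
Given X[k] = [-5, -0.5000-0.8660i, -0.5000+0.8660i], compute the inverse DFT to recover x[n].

x[n] = (1/3) Σ(k=0 to 2) X[k] · e^(2πikn/3)

Computing each x[n]:
x[0] = -2
x[1] = -1
x[2] = -2

x = [-2, -1, -2]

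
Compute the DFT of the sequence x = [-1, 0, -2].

X[k] = Σ(n=0 to 2) x[n] · ω_3^(nk)
where ω_3 = e^(-2πi/3)

Computing each X[k]:
X[0] = -3
X[1] = -1.7321i
X[2] = 1.7321i

X = [-3, -1.7321i, 1.7321i]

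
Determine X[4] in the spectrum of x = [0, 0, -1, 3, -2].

X[4] = Σ(n=0 to 4) x[n] · ω_5^(4n) where ω_5 = e^(-2πi/5)
= (0)·ω_5^0 + (0)·ω_5^4 + (-1)·ω_5^8 + (3)·ω_5^12 + (-2)·ω_5^16

X[4] = -2.2361-0.4490i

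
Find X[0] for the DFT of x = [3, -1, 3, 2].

X[0] = Σ(n=0 to 3) x[n] · ω_4^0 = Σ x[n]
= (3) + (-1) + (3) + (2)

X[0] = 7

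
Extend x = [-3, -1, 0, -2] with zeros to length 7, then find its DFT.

Original 4-point DFT: [-6, -3-1i, 0, -3+1i]
Zero-padded 7-point DFT provides frequency interpolation.

DFT_7([x, 0, ...]) = [-6, -1.8216+1.6496i, -4.0245-0.5887i, -1.6540+2.3837i, -1.6540-2.3837i, -4.0245+0.5887i, -1.8216-1.6496i]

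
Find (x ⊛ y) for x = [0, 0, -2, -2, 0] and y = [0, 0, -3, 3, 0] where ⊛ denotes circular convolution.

(x ⊛ y)[n] = Σ(m=0 to 4) x[m] · y[(n-m) mod 5]

Computing each output sample:
(x ⊛ y)[0] = 0
(x ⊛ y)[1] = -6
(x ⊛ y)[2] = 0
(x ⊛ y)[3] = 0
(x ⊛ y)[4] = 6

x ⊛ y = [0, -6, 0, 0, 6]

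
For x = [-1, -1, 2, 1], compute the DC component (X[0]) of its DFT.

X[0] = Σ(n=0 to 3) x[n] · ω_4^0 = Σ x[n]
= (-1) + (-1) + (2) + (1)

X[0] = 1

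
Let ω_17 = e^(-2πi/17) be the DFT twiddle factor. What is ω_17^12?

ω_17^12 = e^(-2πi·12/17)
= cos(-2π·12/17) + i·sin(-2π·12/17)
= cos(-24π/17) + i·sin(-24π/17)

ω_17^12 = cos(-24π/17) + i·sin(-24π/17) = -0.2737+0.9618i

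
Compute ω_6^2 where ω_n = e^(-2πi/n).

ω_6^2 = e^(-2πi·2/6)
= cos(-2π·2/6) + i·sin(-2π·2/6)
= cos(-4π/6) + i·sin(-4π/6)

ω_6^2 = cos(-4π/6) + i·sin(-4π/6) = -0.5000-0.8660i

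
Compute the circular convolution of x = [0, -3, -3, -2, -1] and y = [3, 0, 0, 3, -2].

(x ⊛ y)[n] = Σ(m=0 to 4) x[m] · y[(n-m) mod 5]

Computing each output sample:
(x ⊛ y)[0] = -3
(x ⊛ y)[1] = -9
(x ⊛ y)[2] = -8
(x ⊛ y)[3] = -4
(x ⊛ y)[4] = -12

x ⊛ y = [-3, -9, -8, -4, -12]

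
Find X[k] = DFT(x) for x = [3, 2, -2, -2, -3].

X[k] = Σ(n=0 to 4) x[n] · ω_5^(nk)
where ω_5 = e^(-2πi/5)

Computing each X[k]:
X[0] = -2
X[1] = 5.9271-4.7553i
X[2] = 2.5729-2.9389i
X[3] = 2.5729+2.9389i
X[4] = 5.9271+4.7553i

X = [-2, 5.9271-4.7553i, 2.5729-2.9389i, 2.5729+2.9389i, 5.9271+4.7553i]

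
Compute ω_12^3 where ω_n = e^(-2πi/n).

ω_12^3 = e^(-2πi·3/12)
= cos(-2π·3/12) + i·sin(-2π·3/12)
= cos(-6π/12) + i·sin(-6π/12)

ω_12^3 = cos(-6π/12) + i·sin(-6π/12) = -1i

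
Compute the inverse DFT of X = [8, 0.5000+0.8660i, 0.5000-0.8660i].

x[n] = (1/3) Σ(k=0 to 2) X[k] · e^(2πikn/3)

Computing each x[n]:
x[0] = 3
x[1] = 2
x[2] = 3

x = [3, 2, 3]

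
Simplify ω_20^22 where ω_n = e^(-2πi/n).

Since ω_20^20 = 1, powers reduce modulo 20.
22 mod 20 = 2
So ω_20^22 = ω_20^2 = e^(-2πi·2/20)

ω_20^22 = ω_20^2 = 0.8090-0.5878i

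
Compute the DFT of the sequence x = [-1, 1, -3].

X[k] = Σ(n=0 to 2) x[n] · ω_3^(nk)
where ω_3 = e^(-2πi/3)

Computing each X[k]:
X[0] = -3
X[1] = -3.4641i
X[2] = 3.4641i

X = [-3, -3.4641i, 3.4641i]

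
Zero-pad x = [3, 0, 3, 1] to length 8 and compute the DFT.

Original 4-point DFT: [7, 1i, 5, -1i]
Zero-padded 8-point DFT provides frequency interpolation.

DFT_8([x, 0, ...]) = [7, 2.2929-3.7071i, 1i, 3.7071+2.2929i, 5, 3.7071-2.2929i, -1i, 2.2929+3.7071i]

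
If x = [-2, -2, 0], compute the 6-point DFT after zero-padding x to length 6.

Original 3-point DFT: [-4, -1.0000+1.7321i, -1.0000-1.7321i]
Zero-padded 6-point DFT provides frequency interpolation.

DFT_6([x, 0, ...]) = [-4, -3.0000+1.7321i, -1.0000+1.7321i, 0, -1.0000-1.7321i, -3.0000-1.7321i]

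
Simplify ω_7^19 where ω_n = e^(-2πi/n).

Since ω_7^7 = 1, powers reduce modulo 7.
19 mod 7 = 5
So ω_7^19 = ω_7^5 = e^(-2πi·5/7)

ω_7^19 = ω_7^5 = -0.2225+0.9749i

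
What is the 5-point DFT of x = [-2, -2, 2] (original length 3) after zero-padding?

Original 3-point DFT: [-2, -2.0000+3.4641i, -2.0000-3.4641i]
Zero-padded 5-point DFT provides frequency interpolation.

DFT_5([x, 0, ...]) = [-2, -4.2361+0.7265i, 0.2361+3.0777i, 0.2361-3.0777i, -4.2361-0.7265i]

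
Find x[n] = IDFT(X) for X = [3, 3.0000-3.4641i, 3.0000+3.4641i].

x[n] = (1/3) Σ(k=0 to 2) X[k] · e^(2πikn/3)

Computing each x[n]:
x[0] = 3
x[1] = 2
x[2] = -2

x = [3, 2, -2]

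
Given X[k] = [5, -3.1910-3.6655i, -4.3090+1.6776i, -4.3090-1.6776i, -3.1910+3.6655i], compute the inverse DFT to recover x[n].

x[n] = (1/5) Σ(k=0 to 4) X[k] · e^(2πikn/5)

Computing each x[n]:
x[0] = -2
x[1] = 3
x[2] = 3
x[3] = 0
x[4] = 1

x = [-2, 3, 3, 0, 1]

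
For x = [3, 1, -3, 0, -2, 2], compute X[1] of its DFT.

X[1] = Σ(n=0 to 5) x[n] · ω_6^(1n) where ω_6 = e^(-2πi/6)
= (3)·ω_6^0 + (1)·ω_6^1 + (-3)·ω_6^2 + (0)·ω_6^3 + (-2)·ω_6^4 + (2)·ω_6^5

X[1] = 7.0000+1.7321i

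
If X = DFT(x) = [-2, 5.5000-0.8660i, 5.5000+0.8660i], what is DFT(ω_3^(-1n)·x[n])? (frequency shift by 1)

Modulation property: DFT(ω_3^(-1n)·x[n]) = X[(k-1) mod 3], so circularly shift X by 1 positions.

X[k-1] = [5.5000+0.8660i, -2, 5.5000-0.8660i]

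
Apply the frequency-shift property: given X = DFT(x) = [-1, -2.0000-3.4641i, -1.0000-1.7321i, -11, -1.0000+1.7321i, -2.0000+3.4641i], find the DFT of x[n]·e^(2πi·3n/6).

Modulation property: DFT(ω_6^(-3n)·x[n]) = X[(k-3) mod 6], so circularly shift X by 3 positions.

X[k-3] = [-11, -1.0000+1.7321i, -2.0000+3.4641i, -1, -2.0000-3.4641i, -1.0000-1.7321i]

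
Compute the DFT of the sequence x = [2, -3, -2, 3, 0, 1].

X[k] = Σ(n=0 to 5) x[n] · ω_6^(nk)
where ω_6 = e^(-2πi/6)

Computing each X[k]:
X[0] = 1
X[1] = -1.0000+5.1962i
X[2] = 7.0000+1.7321i
X[3] = -1
X[4] = 7.0000-1.7321i
X[5] = -1.0000-5.1962i

X = [1, -1.0000+5.1962i, 7.0000+1.7321i, -1, 7.0000-1.7321i, -1.0000-5.1962i]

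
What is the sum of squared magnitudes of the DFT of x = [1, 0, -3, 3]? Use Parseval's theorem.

Parseval: Σ|x[n]|² = (1/N)Σ|X[k]|², so Σ|X[k]|² = N·Σ|x[n]|² = 4·19.0000

Σ|X[k]|² = N·Σ|x[n]|² = 4·19.0000 = 76.0000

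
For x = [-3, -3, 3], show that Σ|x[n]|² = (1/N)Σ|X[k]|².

Time domain:
Σ|x[n]|² = |-3|² + |-3|² + |3|² = 27.0000

Frequency domain:
(1/3)Σ|X[k]|² = (1/3)(|-3|² + |-3.0000+5.1962i|² + |-3.0000-5.1962i|²) = (1/3)·81.0000 = 27.0000

Both sides agree, confirming Parseval's theorem.

Σ|x[n]|² = (1/N)Σ|X[k]|² = 27.0000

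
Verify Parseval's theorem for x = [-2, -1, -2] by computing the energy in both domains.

Time domain:
Σ|x[n]|² = |-2|² + |-1|² + |-2|² = 9.0000

Frequency domain:
(1/3)Σ|X[k]|² = (1/3)(|-5|² + |-0.5000-0.8660i|² + |-0.5000+0.8660i|²) = (1/3)·27.0000 = 9.0000

Both sides agree, confirming Parseval's theorem.

Σ|x[n]|² = (1/N)Σ|X[k]|² = 9.0000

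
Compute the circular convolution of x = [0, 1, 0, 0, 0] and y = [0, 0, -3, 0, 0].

(x ⊛ y)[n] = Σ(m=0 to 4) x[m] · y[(n-m) mod 5]

Computing each output sample:
(x ⊛ y)[0] = 0
(x ⊛ y)[1] = 0
(x ⊛ y)[2] = 0
(x ⊛ y)[3] = -3
(x ⊛ y)[4] = 0

x ⊛ y = [0, 0, 0, -3, 0]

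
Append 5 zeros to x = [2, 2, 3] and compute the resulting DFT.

Original 3-point DFT: [7, -0.5000+0.8660i, -0.5000-0.8660i]
Zero-padded 8-point DFT provides frequency interpolation.

DFT_8([x, 0, ...]) = [7, 3.4142-4.4142i, -1-2i, 0.5858+1.5858i, 3, 0.5858-1.5858i, -1+2i, 3.4142+4.4142i]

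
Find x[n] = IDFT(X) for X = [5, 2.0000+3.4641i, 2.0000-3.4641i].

x[n] = (1/3) Σ(k=0 to 2) X[k] · e^(2πikn/3)

Computing each x[n]:
x[0] = 3
x[1] = -1
x[2] = 3

x = [3, -1, 3]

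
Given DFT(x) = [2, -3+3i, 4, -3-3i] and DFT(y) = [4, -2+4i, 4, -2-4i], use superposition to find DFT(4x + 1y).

By linearity: DFT(4x + 1y) = 4·DFT(x) + 1·DFT(y)
= 4·[2, -3+3i, 4, -3-3i] + 1·[4, -2+4i, 4, -2-4i]

Computing element-wise:
Z[0] = 4·(2) + 1·(4) = 12
Z[1] = 4·(-3+3i) + 1·(-2+4i) = -14+16i
Z[2] = 4·(4) + 1·(4) = 20
Z[3] = 4·(-3-3i) + 1·(-2-4i) = -14-16i

DFT(4x + 1y) = 4·X + 1·Y = [12, -14+16i, 20, -14-16i]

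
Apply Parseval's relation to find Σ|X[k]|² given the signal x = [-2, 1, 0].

Parseval: Σ|x[n]|² = (1/N)Σ|X[k]|², so Σ|X[k]|² = N·Σ|x[n]|² = 3·5.0000

Σ|X[k]|² = N·Σ|x[n]|² = 3·5.0000 = 15.0000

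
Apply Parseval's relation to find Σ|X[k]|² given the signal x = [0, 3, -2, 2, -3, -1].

Parseval: Σ|x[n]|² = (1/N)Σ|X[k]|², so Σ|X[k]|² = N·Σ|x[n]|² = 6·27.0000

Σ|X[k]|² = N·Σ|x[n]|² = 6·27.0000 = 162.0000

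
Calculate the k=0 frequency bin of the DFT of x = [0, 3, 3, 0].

X[0] = Σ(n=0 to 3) x[n] · ω_4^0 = Σ x[n]
= (0) + (3) + (3) + (0)

X[0] = 6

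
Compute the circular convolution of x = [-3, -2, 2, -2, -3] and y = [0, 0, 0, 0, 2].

(x ⊛ y)[n] = Σ(m=0 to 4) x[m] · y[(n-m) mod 5]

Computing each output sample:
(x ⊛ y)[0] = -4
(x ⊛ y)[1] = 4
(x ⊛ y)[2] = -4
(x ⊛ y)[3] = -6
(x ⊛ y)[4] = -6

x ⊛ y = [-4, 4, -4, -6, -6]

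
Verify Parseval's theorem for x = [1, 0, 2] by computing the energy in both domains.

Time domain:
Σ|x[n]|² = |1|² + |0|² + |2|² = 5.0000

Frequency domain:
(1/3)Σ|X[k]|² = (1/3)(|3|² + |1.7321i|² + |-1.7321i|²) = (1/3)·15.0000 = 5.0000

Both sides agree, confirming Parseval's theorem.

Σ|x[n]|² = (1/N)Σ|X[k]|² = 5.0000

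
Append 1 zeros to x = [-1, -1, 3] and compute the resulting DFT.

Original 3-point DFT: [1, -2.0000+3.4641i, -2.0000-3.4641i]
Zero-padded 4-point DFT provides frequency interpolation.

DFT_4([x, 0, ...]) = [1, -4+1i, 3, -4-1i]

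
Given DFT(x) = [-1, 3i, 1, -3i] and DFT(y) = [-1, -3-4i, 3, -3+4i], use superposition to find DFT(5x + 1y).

By linearity: DFT(5x + 1y) = 5·DFT(x) + 1·DFT(y)
= 5·[-1, 3i, 1, -3i] + 1·[-1, -3-4i, 3, -3+4i]

Computing element-wise:
Z[0] = 5·(-1) + 1·(-1) = -6
Z[1] = 5·(3i) + 1·(-3-4i) = -3+11i
Z[2] = 5·(1) + 1·(3) = 8
Z[3] = 5·(-3i) + 1·(-3+4i) = -3-11i

DFT(5x + 1y) = 5·X + 1·Y = [-6, -3+11i, 8, -3-11i]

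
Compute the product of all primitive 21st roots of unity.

The primitive 21st roots of unity are ω_21^k for k coprime to 21: k ∈ {1, 2, 4, 5, 8, 10, 11, 13, 16, 17, 19, 20}
Their product equals the constant term of the cyclotomic polynomial Φ_21(x) up to sign.
For n ≥ 3, the product of all primitive nth roots of unity is 1. (For n=1 it is 1; for n=2 it is -1.)

1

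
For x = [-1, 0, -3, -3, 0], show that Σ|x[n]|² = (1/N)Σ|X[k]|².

Time domain:
Σ|x[n]|² = |-1|² + |0|² + |-3|² + |-3|² + |0|² = 19.0000

Frequency domain:
(1/5)Σ|X[k]|² = (1/5)(|-7|² + |3.8541|² + |-2.8541|² + |-2.8541|² + |3.8541|²) = (1/5)·95.0000 = 19.0000

Both sides agree, confirming Parseval's theorem.

Σ|x[n]|² = (1/N)Σ|X[k]|² = 19.0000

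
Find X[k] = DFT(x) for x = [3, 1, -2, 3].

X[k] = Σ(n=0 to 3) x[n] · ω_4^(nk)
where ω_4 = e^(-2πi/4)

Computing each X[k]:
X[0] = 5
X[1] = 5+2i
X[2] = -3
X[3] = 5-2i

X = [5, 5+2i, -3, 5-2i]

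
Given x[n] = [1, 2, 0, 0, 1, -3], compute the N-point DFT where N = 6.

X[k] = Σ(n=0 to 5) x[n] · ω_6^(nk)
where ω_6 = e^(-2πi/6)

Computing each X[k]:
X[0] = 1
X[1] = -3.4641i
X[2] = 1.0000-5.1962i
X[3] = 3
X[4] = 1.0000+5.1962i
X[5] = 3.4641i

X = [1, -3.4641i, 1.0000-5.1962i, 3, 1.0000+5.1962i, 3.4641i]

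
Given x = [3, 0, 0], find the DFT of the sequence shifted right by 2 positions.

Time shift by 2: X_shifted[k] = ω_3^(2k) · X[k]
Shifted x = [0, 0, 3]

DFT(x[n-2]) = [3, -1.5000+2.5981i, -1.5000-2.5981i]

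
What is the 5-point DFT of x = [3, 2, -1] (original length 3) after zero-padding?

Original 3-point DFT: [4, 2.5000-2.5981i, 2.5000+2.5981i]
Zero-padded 5-point DFT provides frequency interpolation.

DFT_5([x, 0, ...]) = [4, 4.4271-1.3143i, 1.0729-2.1266i, 1.0729+2.1266i, 4.4271+1.3143i]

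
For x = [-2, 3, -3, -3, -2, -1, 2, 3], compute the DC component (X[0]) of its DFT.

X[0] = Σ(n=0 to 7) x[n] · ω_8^0 = Σ x[n]
= (-2) + (3) + (-3) + (-3) + (-2) + (-1) + (2) + (3)

X[0] = -3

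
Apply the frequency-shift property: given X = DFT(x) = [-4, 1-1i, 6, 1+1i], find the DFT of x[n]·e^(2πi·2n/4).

Modulation property: DFT(ω_4^(-2n)·x[n]) = X[(k-2) mod 4], so circularly shift X by 2 positions.

X[k-2] = [6, 1+1i, -4, 1-1i]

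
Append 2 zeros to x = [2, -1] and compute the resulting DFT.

Original 2-point DFT: [1, 3]
Zero-padded 4-point DFT provides frequency interpolation.

DFT_4([x, 0, ...]) = [1, 2+1i, 3, 2-1i]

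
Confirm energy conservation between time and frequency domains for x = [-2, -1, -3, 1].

Time domain:
Σ|x[n]|² = |-2|² + |-1|² + |-3|² + |1|² = 15.0000

Frequency domain:
(1/4)Σ|X[k]|² = (1/4)(|-5|² + |1+2i|² + |-5|² + |1-2i|²) = (1/4)·60.0000 = 15.0000

Both sides agree, confirming Parseval's theorem.

Σ|x[n]|² = (1/N)Σ|X[k]|² = 15.0000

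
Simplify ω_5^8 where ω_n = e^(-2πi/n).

Since ω_5^5 = 1, powers reduce modulo 5.
8 mod 5 = 3
So ω_5^8 = ω_5^3 = e^(-2πi·3/5)

ω_5^8 = ω_5^3 = -0.8090+0.5878i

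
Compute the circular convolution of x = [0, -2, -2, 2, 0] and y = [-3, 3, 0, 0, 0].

(x ⊛ y)[n] = Σ(m=0 to 4) x[m] · y[(n-m) mod 5]

Computing each output sample:
(x ⊛ y)[0] = 0
(x ⊛ y)[1] = 6
(x ⊛ y)[2] = 0
(x ⊛ y)[3] = -12
(x ⊛ y)[4] = 6

x ⊛ y = [0, 6, 0, -12, 6]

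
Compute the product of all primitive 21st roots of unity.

The primitive 21st roots of unity are ω_21^k for k coprime to 21: k ∈ {1, 2, 4, 5, 8, 10, 11, 13, 16, 17, 19, 20}
Their product equals the constant term of the cyclotomic polynomial Φ_21(x) up to sign.
For n ≥ 3, the product of all primitive nth roots of unity is 1. (For n=1 it is 1; for n=2 it is -1.)

1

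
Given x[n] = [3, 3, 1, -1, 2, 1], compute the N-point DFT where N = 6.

X[k] = Σ(n=0 to 5) x[n] · ω_6^(nk)
where ω_6 = e^(-2πi/6)

Computing each X[k]:
X[0] = 9
X[1] = 4.5000-0.8660i
X[2] = -1.5000-2.5981i
X[3] = 3
X[4] = -1.5000+2.5981i
X[5] = 4.5000+0.8660i

X = [9, 4.5000-0.8660i, -1.5000-2.5981i, 3, -1.5000+2.5981i, 4.5000+0.8660i]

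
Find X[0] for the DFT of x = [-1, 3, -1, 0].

X[0] = Σ(n=0 to 3) x[n] · ω_4^0 = Σ x[n]
= (-1) + (3) + (-1) + (0)

X[0] = 1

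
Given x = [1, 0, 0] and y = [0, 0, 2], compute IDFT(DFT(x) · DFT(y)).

(x ⊛ y)[n] = Σ(m=0 to 2) x[m] · y[(n-m) mod 3]

Computing each output sample:
(x ⊛ y)[0] = 0
(x ⊛ y)[1] = 0
(x ⊛ y)[2] = 2

x ⊛ y = [0, 0, 2]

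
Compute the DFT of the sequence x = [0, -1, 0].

X[k] = Σ(n=0 to 2) x[n] · ω_3^(nk)
where ω_3 = e^(-2πi/3)

Computing each X[k]:
X[0] = -1
X[1] = 0.5000+0.8660i
X[2] = 0.5000-0.8660i

X = [-1, 0.5000+0.8660i, 0.5000-0.8660i]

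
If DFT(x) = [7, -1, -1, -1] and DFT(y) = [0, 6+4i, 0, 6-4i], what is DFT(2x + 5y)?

By linearity: DFT(2x + 5y) = 2·DFT(x) + 5·DFT(y)
= 2·[7, -1, -1, -1] + 5·[0, 6+4i, 0, 6-4i]

Computing element-wise:
Z[0] = 2·(7) + 5·(0) = 14
Z[1] = 2·(-1) + 5·(6+4i) = 28+20i
Z[2] = 2·(-1) + 5·(0) = -2
Z[3] = 2·(-1) + 5·(6-4i) = 28-20i

DFT(2x + 5y) = 2·X + 5·Y = [14, 28+20i, -2, 28-20i]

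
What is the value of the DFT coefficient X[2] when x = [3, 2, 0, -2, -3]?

X[2] = Σ(n=0 to 4) x[n] · ω_5^(2n) where ω_5 = e^(-2πi/5)
= (3)·ω_5^0 + (2)·ω_5^2 + (0)·ω_5^4 + (-2)·ω_5^6 + (-3)·ω_5^8

X[2] = 3.1910-1.0368i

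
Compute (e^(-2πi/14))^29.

Since ω_14^14 = 1, powers reduce modulo 14.
29 mod 14 = 1
So ω_14^29 = ω_14^1 = e^(-2πi·1/14)

ω_14^29 = ω_14^1 = 0.9010-0.4339i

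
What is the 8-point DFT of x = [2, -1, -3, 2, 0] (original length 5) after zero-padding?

Original 5-point DFT: [0, 2.5000+3.8900i, 2.5000-4.1675i, 2.5000+4.1675i, 2.5000-3.8900i]
Zero-padded 8-point DFT provides frequency interpolation.

DFT_8([x, 0, ...]) = [0, -0.1213+2.2929i, 5+3i, 4.1213-3.7071i, -2, 4.1213+3.7071i, 5-3i, -0.1213-2.2929i]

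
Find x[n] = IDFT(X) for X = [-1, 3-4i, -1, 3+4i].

x[n] = (1/4) Σ(k=0 to 3) X[k] · e^(2πikn/4)

Computing each x[n]:
x[0] = 1
x[1] = 2
x[2] = -2
x[3] = -2

x = [1, 2, -2, -2]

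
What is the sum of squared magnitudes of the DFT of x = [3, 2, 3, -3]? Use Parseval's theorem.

Parseval: Σ|x[n]|² = (1/N)Σ|X[k]|², so Σ|X[k]|² = N·Σ|x[n]|² = 4·31.0000

Σ|X[k]|² = N·Σ|x[n]|² = 4·31.0000 = 124.0000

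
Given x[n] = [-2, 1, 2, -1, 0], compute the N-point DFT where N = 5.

X[k] = Σ(n=0 to 4) x[n] · ω_5^(nk)
where ω_5 = e^(-2πi/5)

Computing each X[k]:
X[0] = 0
X[1] = -2.5000-2.7144i
X[2] = -2.5000+2.2654i
X[3] = -2.5000-2.2654i
X[4] = -2.5000+2.7144i

X = [0, -2.5000-2.7144i, -2.5000+2.2654i, -2.5000-2.2654i, -2.5000+2.7144i]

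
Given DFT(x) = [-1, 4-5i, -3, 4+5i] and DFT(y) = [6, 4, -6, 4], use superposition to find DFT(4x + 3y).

By linearity: DFT(4x + 3y) = 4·DFT(x) + 3·DFT(y)
= 4·[-1, 4-5i, -3, 4+5i] + 3·[6, 4, -6, 4]

Computing element-wise:
Z[0] = 4·(-1) + 3·(6) = 14
Z[1] = 4·(4-5i) + 3·(4) = 28-20i
Z[2] = 4·(-3) + 3·(-6) = -30
Z[3] = 4·(4+5i) + 3·(4) = 28+20i

DFT(4x + 3y) = 4·X + 3·Y = [14, 28-20i, -30, 28+20i]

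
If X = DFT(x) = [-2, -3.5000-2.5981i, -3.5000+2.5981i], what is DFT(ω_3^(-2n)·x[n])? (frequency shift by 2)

Modulation property: DFT(ω_3^(-2n)·x[n]) = X[(k-2) mod 3], so circularly shift X by 2 positions.

X[k-2] = [-3.5000-2.5981i, -3.5000+2.5981i, -2]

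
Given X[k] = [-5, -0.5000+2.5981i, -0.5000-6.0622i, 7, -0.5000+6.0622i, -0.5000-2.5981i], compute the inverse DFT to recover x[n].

x[n] = (1/6) Σ(k=0 to 5) X[k] · e^(2πikn/6)

Computing each x[n]:
x[0] = 0
x[1] = -1
x[2] = -2
x[3] = -2
x[4] = 3
x[5] = -3

x = [0, -1, -2, -2, 3, -3]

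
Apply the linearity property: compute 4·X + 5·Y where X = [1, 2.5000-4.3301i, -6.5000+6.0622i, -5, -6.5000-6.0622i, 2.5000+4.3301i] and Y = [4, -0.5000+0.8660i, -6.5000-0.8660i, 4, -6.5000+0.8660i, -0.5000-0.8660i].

By linearity: DFT(4x + 5y) = 4·DFT(x) + 5·DFT(y)
= 4·[1, 2.5000-4.3301i, -6.5000+6.0622i, -5, -6.5000-6.0622i, 2.5000+4.3301i] + 5·[4, -0.5000+0.8660i, -6.5000-0.8660i, 4, -6.5000+0.8660i, -0.5000-0.8660i]

Computing element-wise:
Z[0] = 4·(1) + 5·(4) = 24
Z[1] = 4·(2.5000-4.3301i) + 5·(-0.5000+0.8660i) = 7.5000-12.9904i
Z[2] = 4·(-6.5000+6.0622i) + 5·(-6.5000-0.8660i) = -58.5000+19.9188i
Z[3] = 4·(-5) + 5·(4) = 0
Z[4] = 4·(-6.5000-6.0622i) + 5·(-6.5000+0.8660i) = -58.5000-19.9188i
Z[5] = 4·(2.5000+4.3301i) + 5·(-0.5000-0.8660i) = 7.5000+12.9904i

DFT(4x + 5y) = 4·X + 5·Y = [24, 7.5000-12.9904i, -58.5000+19.9188i, 0, -58.5000-19.9188i, 7.5000+12.9904i]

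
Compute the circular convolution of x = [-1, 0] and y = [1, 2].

(x ⊛ y)[n] = Σ(m=0 to 1) x[m] · y[(n-m) mod 2]

Computing each output sample:
(x ⊛ y)[0] = -1
(x ⊛ y)[1] = -2

x ⊛ y = [-1, -2]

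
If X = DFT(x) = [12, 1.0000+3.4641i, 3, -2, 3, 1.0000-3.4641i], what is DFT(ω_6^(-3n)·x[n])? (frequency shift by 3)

Modulation property: DFT(ω_6^(-3n)·x[n]) = X[(k-3) mod 6], so circularly shift X by 3 positions.

X[k-3] = [-2, 3, 1.0000-3.4641i, 12, 1.0000+3.4641i, 3]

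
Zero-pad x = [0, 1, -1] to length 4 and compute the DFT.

Original 3-point DFT: [0, -1.7321i, 1.7321i]
Zero-padded 4-point DFT provides frequency interpolation.

DFT_4([x, 0, ...]) = [0, 1-1i, -2, 1+1i]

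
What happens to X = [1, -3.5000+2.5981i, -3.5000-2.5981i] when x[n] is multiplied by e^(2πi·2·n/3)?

Modulation property: DFT(ω_3^(-2n)·x[n]) = X[(k-2) mod 3], so circularly shift X by 2 positions.

X[k-2] = [-3.5000+2.5981i, -3.5000-2.5981i, 1]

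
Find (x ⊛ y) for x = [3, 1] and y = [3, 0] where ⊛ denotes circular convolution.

(x ⊛ y)[n] = Σ(m=0 to 1) x[m] · y[(n-m) mod 2]

Computing each output sample:
(x ⊛ y)[0] = 9
(x ⊛ y)[1] = 3

x ⊛ y = [9, 3]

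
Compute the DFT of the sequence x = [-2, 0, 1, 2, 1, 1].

X[k] = Σ(n=0 to 5) x[n] · ω_6^(nk)
where ω_6 = e^(-2πi/6)

Computing each X[k]:
X[0] = 3
X[1] = -4.5000+0.8660i
X[2] = -1.5000+0.8660i
X[3] = -3
X[4] = -1.5000-0.8660i
X[5] = -4.5000-0.8660i

X = [3, -4.5000+0.8660i, -1.5000+0.8660i, -3, -1.5000-0.8660i, -4.5000-0.8660i]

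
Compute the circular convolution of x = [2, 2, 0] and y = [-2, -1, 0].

(x ⊛ y)[n] = Σ(m=0 to 2) x[m] · y[(n-m) mod 3]

Computing each output sample:
(x ⊛ y)[0] = -4
(x ⊛ y)[1] = -6
(x ⊛ y)[2] = -2

x ⊛ y = [-4, -6, -2]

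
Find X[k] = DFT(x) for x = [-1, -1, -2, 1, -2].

X[k] = Σ(n=0 to 4) x[n] · ω_5^(nk)
where ω_5 = e^(-2πi/5)

Computing each X[k]:
X[0] = -5
X[1] = -1.1180+0.8123i
X[2] = 1.1180-3.4410i
X[3] = 1.1180+3.4410i
X[4] = -1.1180-0.8123i

X = [-5, -1.1180+0.8123i, 1.1180-3.4410i, 1.1180+3.4410i, -1.1180-0.8123i]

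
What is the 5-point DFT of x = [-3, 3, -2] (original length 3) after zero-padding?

Original 3-point DFT: [-2, -3.5000-4.3301i, -3.5000+4.3301i]
Zero-padded 5-point DFT provides frequency interpolation.

DFT_5([x, 0, ...]) = [-2, -0.4549-1.6776i, -6.0451-3.6655i, -6.0451+3.6655i, -0.4549+1.6776i]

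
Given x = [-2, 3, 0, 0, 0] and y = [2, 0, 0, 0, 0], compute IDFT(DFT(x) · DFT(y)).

(x ⊛ y)[n] = Σ(m=0 to 4) x[m] · y[(n-m) mod 5]

Computing each output sample:
(x ⊛ y)[0] = -4
(x ⊛ y)[1] = 6
(x ⊛ y)[2] = 0
(x ⊛ y)[3] = 0
(x ⊛ y)[4] = 0

x ⊛ y = [-4, 6, 0, 0, 0]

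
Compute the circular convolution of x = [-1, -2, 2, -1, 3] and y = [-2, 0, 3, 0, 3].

(x ⊛ y)[n] = Σ(m=0 to 4) x[m] · y[(n-m) mod 5]

Computing each output sample:
(x ⊛ y)[0] = -7
(x ⊛ y)[1] = 19
(x ⊛ y)[2] = -10
(x ⊛ y)[3] = 5
(x ⊛ y)[4] = -3

x ⊛ y = [-7, 19, -10, 5, -3]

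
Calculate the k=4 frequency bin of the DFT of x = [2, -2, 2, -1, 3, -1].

X[4] = Σ(n=0 to 5) x[n] · ω_6^(4n) where ω_6 = e^(-2πi/6)
= (2)·ω_6^0 + (-2)·ω_6^4 + (2)·ω_6^8 + (-1)·ω_6^12 + (3)·ω_6^16 + (-1)·ω_6^20

X[4] = 0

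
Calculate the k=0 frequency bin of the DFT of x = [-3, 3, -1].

X[0] = Σ(n=0 to 2) x[n] · ω_3^0 = Σ x[n]
= (-3) + (3) + (-1)

X[0] = -1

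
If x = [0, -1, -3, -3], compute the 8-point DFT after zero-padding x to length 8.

Original 4-point DFT: [-7, 3-2i, 1, 3+2i]
Zero-padded 8-point DFT provides frequency interpolation.

DFT_8([x, 0, ...]) = [-7, 1.4142+5.8284i, 3-2i, -1.4142-0.1716i, 1, -1.4142+0.1716i, 3+2i, 1.4142-5.8284i]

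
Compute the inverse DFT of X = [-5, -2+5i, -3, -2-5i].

x[n] = (1/4) Σ(k=0 to 3) X[k] · e^(2πikn/4)

Computing each x[n]:
x[0] = -3
x[1] = -3
x[2] = -1
x[3] = 2

x = [-3, -3, -1, 2]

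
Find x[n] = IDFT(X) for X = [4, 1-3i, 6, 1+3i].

x[n] = (1/4) Σ(k=0 to 3) X[k] · e^(2πikn/4)

Computing each x[n]:
x[0] = 3
x[1] = 1
x[2] = 2
x[3] = -2

x = [3, 1, 2, -2]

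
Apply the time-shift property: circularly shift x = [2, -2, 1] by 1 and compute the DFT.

Time shift by 1: X_shifted[k] = ω_3^(1k) · X[k]
Shifted x = [1, 2, -2]

DFT(x[n-1]) = [1, 1.0000-3.4641i, 1.0000+3.4641i]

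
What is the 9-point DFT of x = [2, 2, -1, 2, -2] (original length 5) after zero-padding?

Original 5-point DFT: [3, 1.1910-2.0409i, 2.3090-5.2043i, 2.3090+5.2043i, 1.1910+2.0409i]
Zero-padded 9-point DFT provides frequency interpolation.

DFT_9([x, 0, ...]) = [3, 4.2378-1.3488i, 0.7549-1.1811i, 4.5000-0.8660i, -1.9927-5.0285i, -1.9927+5.0285i, 4.5000+0.8660i, 0.7549+1.1811i, 4.2378+1.3488i]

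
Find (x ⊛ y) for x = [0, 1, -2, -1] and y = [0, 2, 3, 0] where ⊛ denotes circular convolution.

(x ⊛ y)[n] = Σ(m=0 to 3) x[m] · y[(n-m) mod 4]

Computing each output sample:
(x ⊛ y)[0] = -8
(x ⊛ y)[1] = -3
(x ⊛ y)[2] = 2
(x ⊛ y)[3] = -1

x ⊛ y = [-8, -3, 2, -1]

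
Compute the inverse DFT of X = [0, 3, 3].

x[n] = (1/3) Σ(k=0 to 2) X[k] · e^(2πikn/3)

Computing each x[n]:
x[0] = 2
x[1] = -1
x[2] = -1

x = [2, -1, -1]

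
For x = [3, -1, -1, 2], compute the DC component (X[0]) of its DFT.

X[0] = Σ(n=0 to 3) x[n] · ω_4^0 = Σ x[n]
= (3) + (-1) + (-1) + (2)

X[0] = 3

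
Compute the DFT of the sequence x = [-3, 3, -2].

X[k] = Σ(n=0 to 2) x[n] · ω_3^(nk)
where ω_3 = e^(-2πi/3)

Computing each X[k]:
X[0] = -2
X[1] = -3.5000-4.3301i
X[2] = -3.5000+4.3301i

X = [-2, -3.5000-4.3301i, -3.5000+4.3301i]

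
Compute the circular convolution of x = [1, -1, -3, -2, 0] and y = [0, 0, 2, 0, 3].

(x ⊛ y)[n] = Σ(m=0 to 4) x[m] · y[(n-m) mod 5]

Computing each output sample:
(x ⊛ y)[0] = -7
(x ⊛ y)[1] = -9
(x ⊛ y)[2] = -4
(x ⊛ y)[3] = -2
(x ⊛ y)[4] = -3

x ⊛ y = [-7, -9, -4, -2, -3]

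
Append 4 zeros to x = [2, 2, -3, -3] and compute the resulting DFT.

Original 4-point DFT: [-2, 5-5i, 0, 5+5i]
Zero-padded 8-point DFT provides frequency interpolation.

DFT_8([x, 0, ...]) = [-2, 5.5355+3.7071i, 5-5i, -1.5355-2.2929i, 0, -1.5355+2.2929i, 5+5i, 5.5355-3.7071i]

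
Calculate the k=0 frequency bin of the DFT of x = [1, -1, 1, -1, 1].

X[0] = Σ(n=0 to 4) x[n] · ω_5^0 = Σ x[n]
= (1) + (-1) + (1) + (-1) + (1)

X[0] = 1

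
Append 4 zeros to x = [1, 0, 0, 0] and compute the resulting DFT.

Original 4-point DFT: [1, 1, 1, 1]
Zero-padded 8-point DFT provides frequency interpolation.

DFT_8([x, 0, ...]) = [1, 1, 1, 1, 1, 1, 1, 1]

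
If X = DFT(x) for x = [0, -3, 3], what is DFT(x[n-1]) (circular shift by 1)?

Time shift by 1: X_shifted[k] = ω_3^(1k) · X[k]
Shifted x = [3, 0, -3]

DFT(x[n-1]) = [0, 4.5000-2.5981i, 4.5000+2.5981i]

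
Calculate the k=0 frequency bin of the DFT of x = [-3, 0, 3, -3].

X[0] = Σ(n=0 to 3) x[n] · ω_4^0 = Σ x[n]
= (-3) + (0) + (3) + (-3)

X[0] = -3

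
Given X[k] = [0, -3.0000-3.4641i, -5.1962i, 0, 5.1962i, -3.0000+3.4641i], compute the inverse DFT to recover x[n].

x[n] = (1/6) Σ(k=0 to 5) X[k] · e^(2πikn/6)

Computing each x[n]:
x[0] = -1
x[1] = 2
x[2] = 0
x[3] = 1
x[4] = 1
x[5] = -3

x = [-1, 2, 0, 1, 1, -3]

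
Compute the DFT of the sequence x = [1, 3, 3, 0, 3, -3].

X[k] = Σ(n=0 to 5) x[n] · ω_6^(nk)
where ω_6 = e^(-2πi/6)

Computing each X[k]:
X[0] = 7
X[1] = -2.0000-5.1962i
X[2] = -2.0000-5.1962i
X[3] = 7
X[4] = -2.0000+5.1962i
X[5] = -2.0000+5.1962i

X = [7, -2.0000-5.1962i, -2.0000-5.1962i, 7, -2.0000+5.1962i, -2.0000+5.1962i]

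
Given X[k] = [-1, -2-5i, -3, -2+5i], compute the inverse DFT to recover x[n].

x[n] = (1/4) Σ(k=0 to 3) X[k] · e^(2πikn/4)

Computing each x[n]:
x[0] = -2
x[1] = 3
x[2] = 0
x[3] = -2

x = [-2, 3, 0, -2]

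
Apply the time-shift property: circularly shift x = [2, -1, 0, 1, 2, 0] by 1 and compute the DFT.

Time shift by 1: X_shifted[k] = ω_6^(1k) · X[k]
Shifted x = [0, 2, -1, 0, 1, 2]

DFT(x[n-1]) = [4, 2.0000+1.7321i, -2.0000-1.7321i, -4, -2.0000+1.7321i, 2.0000-1.7321i]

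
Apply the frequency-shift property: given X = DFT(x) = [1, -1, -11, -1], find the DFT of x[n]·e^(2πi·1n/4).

Modulation property: DFT(ω_4^(-1n)·x[n]) = X[(k-1) mod 4], so circularly shift X by 1 positions.

X[k-1] = [-1, 1, -1, -11]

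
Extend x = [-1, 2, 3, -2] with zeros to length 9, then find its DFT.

Original 4-point DFT: [2, -4-4i, 2, -4+4i]
Zero-padded 9-point DFT provides frequency interpolation.

DFT_9([x, 0, ...]) = [2, 2.0530-2.5079i, -2.4718-4.7277i, -5.5000+0.8660i, 0.4187+2.9764i, 0.4187-2.9764i, -5.5000-0.8660i, -2.4718+4.7277i, 2.0530+2.5079i]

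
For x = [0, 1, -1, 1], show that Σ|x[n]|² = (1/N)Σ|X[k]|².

Time domain:
Σ|x[n]|² = |0|² + |1|² + |-1|² + |1|² = 3.0000

Frequency domain:
(1/4)Σ|X[k]|² = (1/4)(|1|² + |1|² + |-3|² + |1|²) = (1/4)·12.0000 = 3.0000

Both sides agree, confirming Parseval's theorem.

Σ|x[n]|² = (1/N)Σ|X[k]|² = 3.0000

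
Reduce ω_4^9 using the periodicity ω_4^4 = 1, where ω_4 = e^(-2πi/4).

Since ω_4^4 = 1, powers reduce modulo 4.
9 mod 4 = 1
So ω_4^9 = ω_4^1 = e^(-2πi·1/4)

ω_4^9 = ω_4^1 = -1i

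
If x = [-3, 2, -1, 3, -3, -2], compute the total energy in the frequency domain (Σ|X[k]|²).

Parseval: Σ|x[n]|² = (1/N)Σ|X[k]|², so Σ|X[k]|² = N·Σ|x[n]|² = 6·36.0000

Σ|X[k]|² = N·Σ|x[n]|² = 6·36.0000 = 216.0000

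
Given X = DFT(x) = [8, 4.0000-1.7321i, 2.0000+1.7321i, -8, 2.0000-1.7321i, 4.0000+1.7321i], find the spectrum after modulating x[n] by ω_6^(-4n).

Modulation property: DFT(ω_6^(-4n)·x[n]) = X[(k-4) mod 6], so circularly shift X by 4 positions.

X[k-4] = [2.0000+1.7321i, -8, 2.0000-1.7321i, 4.0000+1.7321i, 8, 4.0000-1.7321i]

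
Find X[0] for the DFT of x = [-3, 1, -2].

X[0] = Σ(n=0 to 2) x[n] · ω_3^0 = Σ x[n]
= (-3) + (1) + (-2)

X[0] = -4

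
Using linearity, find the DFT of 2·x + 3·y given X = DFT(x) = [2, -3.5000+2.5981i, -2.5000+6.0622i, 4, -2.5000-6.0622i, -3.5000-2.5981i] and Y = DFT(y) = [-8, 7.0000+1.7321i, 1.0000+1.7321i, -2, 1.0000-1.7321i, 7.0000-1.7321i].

By linearity: DFT(2x + 3y) = 2·DFT(x) + 3·DFT(y)
= 2·[2, -3.5000+2.5981i, -2.5000+6.0622i, 4, -2.5000-6.0622i, -3.5000-2.5981i] + 3·[-8, 7.0000+1.7321i, 1.0000+1.7321i, -2, 1.0000-1.7321i, 7.0000-1.7321i]

Computing element-wise:
Z[0] = 2·(2) + 3·(-8) = -20
Z[1] = 2·(-3.5000+2.5981i) + 3·(7.0000+1.7321i) = 14.0000+10.3925i
Z[2] = 2·(-2.5000+6.0622i) + 3·(1.0000+1.7321i) = -2.0000+17.3207i
Z[3] = 2·(4) + 3·(-2) = 2
Z[4] = 2·(-2.5000-6.0622i) + 3·(1.0000-1.7321i) = -2.0000-17.3207i
Z[5] = 2·(-3.5000-2.5981i) + 3·(7.0000-1.7321i) = 14.0000-10.3925i

DFT(2x + 3y) = 2·X + 3·Y = [-20, 14.0000+10.3925i, -2.0000+17.3207i, 2, -2.0000-17.3207i, 14.0000-10.3925i]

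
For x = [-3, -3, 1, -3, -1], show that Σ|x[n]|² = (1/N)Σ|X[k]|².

Time domain:
Σ|x[n]|² = |-3|² + |-3|² + |1|² + |-3|² + |-1|² = 29.0000

Frequency domain:
(1/5)Σ|X[k]|² = (1/5)(|-9|² + |-2.6180-0.4490i|² + |-0.3820+4.9798i|² + |-0.3820-4.9798i|² + |-2.6180+0.4490i|²) = (1/5)·145.0000 = 29.0000

Both sides agree, confirming Parseval's theorem.

Σ|x[n]|² = (1/N)Σ|X[k]|² = 29.0000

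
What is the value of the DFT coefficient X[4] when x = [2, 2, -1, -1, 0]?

X[4] = Σ(n=0 to 4) x[n] · ω_5^(4n) where ω_5 = e^(-2πi/5)
= (2)·ω_5^0 + (2)·ω_5^4 + (-1)·ω_5^8 + (-1)·ω_5^12 + (0)·ω_5^16

X[4] = 4.2361+1.9021i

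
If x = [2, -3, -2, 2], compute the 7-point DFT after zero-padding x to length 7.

Original 4-point DFT: [-1, 4+5i, 1, 4-5i]
Zero-padded 7-point DFT provides frequency interpolation.

DFT_7([x, 0, ...]) = [-1, -1.2274+3.4276i, 5.7165+3.6207i, 3.0109-2.2119i, 3.0109+2.2119i, 5.7165-3.6207i, -1.2274-3.4276i]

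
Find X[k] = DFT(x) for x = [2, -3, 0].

X[k] = Σ(n=0 to 2) x[n] · ω_3^(nk)
where ω_3 = e^(-2πi/3)

Computing each X[k]:
X[0] = -1
X[1] = 3.5000+2.5981i
X[2] = 3.5000-2.5981i

X = [-1, 3.5000+2.5981i, 3.5000-2.5981i]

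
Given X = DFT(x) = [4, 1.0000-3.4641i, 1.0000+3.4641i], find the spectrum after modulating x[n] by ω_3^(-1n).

Modulation property: DFT(ω_3^(-1n)·x[n]) = X[(k-1) mod 3], so circularly shift X by 1 positions.

X[k-1] = [1.0000+3.4641i, 4, 1.0000-3.4641i]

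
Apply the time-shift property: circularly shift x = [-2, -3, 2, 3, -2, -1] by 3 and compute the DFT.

Time shift by 3: X_shifted[k] = ω_6^(3k) · X[k]
Shifted x = [3, -2, -1, -2, -3, 2]

DFT(x[n-3]) = [-3, 7.0000+1.7321i, 3.0000+5.1962i, 1, 3.0000-5.1962i, 7.0000-1.7321i]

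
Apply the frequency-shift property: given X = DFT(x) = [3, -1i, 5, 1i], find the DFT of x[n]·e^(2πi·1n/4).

Modulation property: DFT(ω_4^(-1n)·x[n]) = X[(k-1) mod 4], so circularly shift X by 1 positions.

X[k-1] = [1i, 3, -1i, 5]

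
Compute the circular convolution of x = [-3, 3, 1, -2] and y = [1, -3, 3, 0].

(x ⊛ y)[n] = Σ(m=0 to 3) x[m] · y[(n-m) mod 4]

Computing each output sample:
(x ⊛ y)[0] = 6
(x ⊛ y)[1] = 6
(x ⊛ y)[2] = -17
(x ⊛ y)[3] = 4

x ⊛ y = [6, 6, -17, 4]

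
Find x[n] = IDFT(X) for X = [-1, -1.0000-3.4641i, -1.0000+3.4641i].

x[n] = (1/3) Σ(k=0 to 2) X[k] · e^(2πikn/3)

Computing each x[n]:
x[0] = -1
x[1] = 2
x[2] = -2

x = [-1, 2, -2]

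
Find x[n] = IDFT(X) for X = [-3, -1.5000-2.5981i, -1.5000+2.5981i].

x[n] = (1/3) Σ(k=0 to 2) X[k] · e^(2πikn/3)

Computing each x[n]:
x[0] = -2
x[1] = 1
x[2] = -2

x = [-2, 1, -2]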